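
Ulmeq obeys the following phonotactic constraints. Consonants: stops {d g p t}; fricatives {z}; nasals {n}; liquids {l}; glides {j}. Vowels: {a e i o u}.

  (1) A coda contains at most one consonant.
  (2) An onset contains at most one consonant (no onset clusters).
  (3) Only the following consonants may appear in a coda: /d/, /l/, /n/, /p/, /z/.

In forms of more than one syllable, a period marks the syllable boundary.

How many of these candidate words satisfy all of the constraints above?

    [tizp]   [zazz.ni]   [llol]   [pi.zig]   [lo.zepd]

[tizp] — violates constraint 1: syllable 1 coda /zp/ has 2 consonants (> 1) → phonotactically illegal
[zazz.ni] — violates constraint 1: syllable 1 coda /zz/ has 2 consonants (> 1) → phonotactically illegal
[llol] — violates constraint 2: syllable 1 onset /ll/ has 2 consonants (> 1) → phonotactically illegal
[pi.zig] — violates constraint 3: syllable 2 coda contains /g/, which is not a licensed coda consonant → phonotactically illegal
[lo.zepd] — violates constraint 1: syllable 2 coda /pd/ has 2 consonants (> 1) → phonotactically illegal
No form is phonotactically legal → 0.

0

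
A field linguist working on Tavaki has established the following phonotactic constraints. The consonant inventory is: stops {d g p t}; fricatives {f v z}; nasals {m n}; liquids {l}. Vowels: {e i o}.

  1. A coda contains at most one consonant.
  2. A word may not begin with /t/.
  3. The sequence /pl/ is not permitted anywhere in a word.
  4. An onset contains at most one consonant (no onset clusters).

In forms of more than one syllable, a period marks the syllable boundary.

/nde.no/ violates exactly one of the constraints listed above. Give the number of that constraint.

/nde.no/: syllable 1 onset /nd/ has 2 consonants (> 1).
This is a violation of constraint 4: "An onset contains at most one consonant (no onset clusters)."
The remaining constraints (1, 2, 3) are satisfied.

4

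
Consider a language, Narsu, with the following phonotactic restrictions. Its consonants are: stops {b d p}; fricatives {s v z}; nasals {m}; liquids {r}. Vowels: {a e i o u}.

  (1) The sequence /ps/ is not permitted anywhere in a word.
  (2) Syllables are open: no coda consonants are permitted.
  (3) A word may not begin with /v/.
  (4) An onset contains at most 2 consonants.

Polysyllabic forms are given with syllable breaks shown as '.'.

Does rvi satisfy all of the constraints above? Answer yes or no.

yes

rvi — σ1 onset /rv/ (2C), coda /∅/ ok → well-formed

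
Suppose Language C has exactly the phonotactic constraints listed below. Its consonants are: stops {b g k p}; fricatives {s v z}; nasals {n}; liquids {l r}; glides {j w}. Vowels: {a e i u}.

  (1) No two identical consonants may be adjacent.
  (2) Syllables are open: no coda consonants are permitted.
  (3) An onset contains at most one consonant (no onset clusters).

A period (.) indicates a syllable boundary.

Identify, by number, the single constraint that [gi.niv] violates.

[gi.niv]: syllable 2 coda /v/ has 1 consonant (> 0).
This is a violation of constraint 2: "Syllables are open: no coda consonants are permitted."
The remaining constraints (1, 3) are satisfied.

2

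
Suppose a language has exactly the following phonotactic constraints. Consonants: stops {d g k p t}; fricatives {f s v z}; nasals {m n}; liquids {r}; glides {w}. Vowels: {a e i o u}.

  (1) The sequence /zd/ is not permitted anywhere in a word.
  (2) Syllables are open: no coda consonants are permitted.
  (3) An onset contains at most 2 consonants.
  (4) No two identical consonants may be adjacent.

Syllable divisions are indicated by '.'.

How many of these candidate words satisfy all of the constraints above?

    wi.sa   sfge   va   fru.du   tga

wi.sa — σ1 onset /w/, coda /∅/ ok; σ2 onset /s/, coda /∅/ ok → well-formed
sfge — violates constraint 3: syllable 1 onset /sfg/ has 3 consonants (> 2) → ill-formed
va — σ1 onset /v/, coda /∅/ ok → well-formed
fru.du — σ1 onset /fr/ (2C), coda /∅/ ok; σ2 onset /d/, coda /∅/ ok → well-formed
tga — σ1 onset /tg/ (2C), coda /∅/ ok → well-formed
Well-formed: wi.sa, va, fru.du, tga → 4.

4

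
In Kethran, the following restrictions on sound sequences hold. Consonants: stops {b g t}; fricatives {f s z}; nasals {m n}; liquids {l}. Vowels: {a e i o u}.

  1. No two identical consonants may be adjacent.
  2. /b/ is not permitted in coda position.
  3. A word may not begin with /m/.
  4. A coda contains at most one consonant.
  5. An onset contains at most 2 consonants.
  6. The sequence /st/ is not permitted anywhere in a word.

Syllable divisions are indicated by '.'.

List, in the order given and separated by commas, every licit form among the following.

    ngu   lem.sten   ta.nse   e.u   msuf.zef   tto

ngu, ta.nse, e.u

ngu — σ1 onset /ng/ (2C), coda /∅/ ok → licit
lem.sten — violates constraint 6: contains banned sequence /st/ → illicit
ta.nse — σ1 onset /t/, coda /∅/ ok; σ2 onset /ns/ (2C), coda /∅/ ok → licit
e.u — σ1 onset /∅/, coda /∅/ ok; σ2 onset /∅/, coda /∅/ ok → licit
msuf.zef — violates constraint 3: word begins with /m/ → illicit
tto — violates constraint 1: adjacent identical consonants /tt/ → illicit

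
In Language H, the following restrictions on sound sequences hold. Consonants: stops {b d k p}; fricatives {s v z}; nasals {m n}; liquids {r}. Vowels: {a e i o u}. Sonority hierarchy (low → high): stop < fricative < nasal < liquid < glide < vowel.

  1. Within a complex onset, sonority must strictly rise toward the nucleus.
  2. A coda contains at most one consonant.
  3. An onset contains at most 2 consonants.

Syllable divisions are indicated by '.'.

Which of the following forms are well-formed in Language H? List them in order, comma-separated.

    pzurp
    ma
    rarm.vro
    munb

pzurp — violates constraint 2: syllable 1 coda /rp/ has 2 consonants (> 1) → ill-formed
ma — σ1 onset /m/, coda /∅/ ok → well-formed
rarm.vro — violates constraint 2: syllable 1 coda /rm/ has 2 consonants (> 1) → ill-formed
munb — violates constraint 2: syllable 1 coda /nb/ has 2 consonants (> 1) → ill-formed

ma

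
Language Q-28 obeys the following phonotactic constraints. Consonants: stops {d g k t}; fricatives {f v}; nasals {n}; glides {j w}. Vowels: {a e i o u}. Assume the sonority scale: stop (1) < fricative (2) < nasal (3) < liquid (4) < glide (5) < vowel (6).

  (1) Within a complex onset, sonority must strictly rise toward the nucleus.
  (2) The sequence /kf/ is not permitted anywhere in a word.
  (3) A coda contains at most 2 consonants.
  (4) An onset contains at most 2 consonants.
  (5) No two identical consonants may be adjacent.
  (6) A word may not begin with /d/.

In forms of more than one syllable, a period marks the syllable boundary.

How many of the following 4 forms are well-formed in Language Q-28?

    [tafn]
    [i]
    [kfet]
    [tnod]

3

[tafn] — σ1 onset /t/, coda /fn/ (2C) ok → well-formed
[i] — σ1 onset /∅/, coda /∅/ ok → well-formed
[kfet] — violates constraint 2: contains banned sequence /kf/ → ill-formed
[tnod] — σ1 onset /tn/ (1→3 rises), coda /d/ ok → well-formed
Well-formed: [tafn], [i], [tnod] → 3.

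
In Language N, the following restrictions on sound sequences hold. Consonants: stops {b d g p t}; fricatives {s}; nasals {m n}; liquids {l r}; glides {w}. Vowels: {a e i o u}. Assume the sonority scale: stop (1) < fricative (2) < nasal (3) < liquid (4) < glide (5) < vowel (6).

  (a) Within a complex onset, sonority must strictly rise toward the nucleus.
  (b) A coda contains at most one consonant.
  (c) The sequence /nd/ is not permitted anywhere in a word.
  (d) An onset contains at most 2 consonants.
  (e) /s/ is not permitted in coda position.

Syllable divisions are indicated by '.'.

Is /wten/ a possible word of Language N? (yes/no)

/wten/ — violates constraint (a): syllable 1 onset /wt/: /w/ (glide, 5) → /t/ (stop, 1) does not rise → illicit

no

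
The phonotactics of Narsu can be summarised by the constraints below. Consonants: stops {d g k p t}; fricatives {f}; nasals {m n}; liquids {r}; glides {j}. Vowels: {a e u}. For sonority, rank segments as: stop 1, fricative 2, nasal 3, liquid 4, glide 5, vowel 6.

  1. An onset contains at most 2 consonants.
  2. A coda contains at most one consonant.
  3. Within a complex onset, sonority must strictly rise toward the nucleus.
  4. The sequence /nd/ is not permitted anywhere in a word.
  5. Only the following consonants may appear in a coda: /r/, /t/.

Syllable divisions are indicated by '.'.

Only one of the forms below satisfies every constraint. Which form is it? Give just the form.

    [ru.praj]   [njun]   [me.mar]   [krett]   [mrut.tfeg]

[ru.praj] — violates constraint 5: syllable 2 coda contains /j/, which is not a licensed coda consonant → ill-formed
[njun] — violates constraint 5: syllable 1 coda contains /n/, which is not a licensed coda consonant → ill-formed
[me.mar] — σ1 onset /m/, coda /∅/ ok; σ2 onset /m/, coda /r/ ok → well-formed
[krett] — violates constraint 2: syllable 1 coda /tt/ has 2 consonants (> 1) → ill-formed
[mrut.tfeg] — violates constraint 5: syllable 2 coda contains /g/, which is not a licensed coda consonant → ill-formed

[me.mar]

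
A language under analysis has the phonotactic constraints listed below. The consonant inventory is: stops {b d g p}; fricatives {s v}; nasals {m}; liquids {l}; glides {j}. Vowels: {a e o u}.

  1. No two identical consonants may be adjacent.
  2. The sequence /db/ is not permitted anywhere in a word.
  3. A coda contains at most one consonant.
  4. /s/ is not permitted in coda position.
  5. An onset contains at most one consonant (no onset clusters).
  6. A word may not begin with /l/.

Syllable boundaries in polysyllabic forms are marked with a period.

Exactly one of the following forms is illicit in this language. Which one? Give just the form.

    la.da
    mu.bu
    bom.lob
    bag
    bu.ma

la.da

la.da — violates constraint 6: word begins with /l/ → illicit
mu.bu — σ1 onset /m/, coda /∅/ ok; σ2 onset /b/, coda /∅/ ok → licit
bom.lob — σ1 onset /b/, coda /m/ ok; σ2 onset /l/, coda /b/ ok → licit
bag — σ1 onset /b/, coda /g/ ok → licit
bu.ma — σ1 onset /b/, coda /∅/ ok; σ2 onset /m/, coda /∅/ ok → licit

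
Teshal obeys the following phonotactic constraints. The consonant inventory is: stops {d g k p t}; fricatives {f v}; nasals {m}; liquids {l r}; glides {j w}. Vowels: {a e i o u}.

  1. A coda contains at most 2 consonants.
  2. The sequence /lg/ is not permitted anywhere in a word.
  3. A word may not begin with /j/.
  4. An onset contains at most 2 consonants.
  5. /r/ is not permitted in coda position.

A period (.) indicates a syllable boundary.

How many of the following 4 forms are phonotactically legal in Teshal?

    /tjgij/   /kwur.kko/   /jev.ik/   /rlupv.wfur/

/tjgij/ — violates constraint 4: syllable 1 onset /tjg/ has 3 consonants (> 2) → phonotactically illegal
/kwur.kko/ — violates constraint 5: syllable 1 coda contains /r/ → phonotactically illegal
/jev.ik/ — violates constraint 3: word begins with /j/ → phonotactically illegal
/rlupv.wfur/ — violates constraint 5: syllable 2 coda contains /r/ → phonotactically illegal
No form is phonotactically legal → 0.

0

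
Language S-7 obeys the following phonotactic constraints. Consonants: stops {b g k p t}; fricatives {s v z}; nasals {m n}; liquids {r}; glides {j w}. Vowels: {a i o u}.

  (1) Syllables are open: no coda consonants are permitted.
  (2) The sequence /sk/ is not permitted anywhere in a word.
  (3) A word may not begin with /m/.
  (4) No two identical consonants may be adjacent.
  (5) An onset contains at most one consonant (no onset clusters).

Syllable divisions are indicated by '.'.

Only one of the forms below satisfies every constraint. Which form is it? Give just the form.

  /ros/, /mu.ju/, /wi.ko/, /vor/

/ros/ — violates constraint 1: syllable 1 coda /s/ has 1 consonant (> 0) → not permitted
/mu.ju/ — violates constraint 3: word begins with /m/ → not permitted
/wi.ko/ — σ1 onset /w/, coda /∅/ ok; σ2 onset /k/, coda /∅/ ok → permitted
/vor/ — violates constraint 1: syllable 1 coda /r/ has 1 consonant (> 0) → not permitted

/wi.ko/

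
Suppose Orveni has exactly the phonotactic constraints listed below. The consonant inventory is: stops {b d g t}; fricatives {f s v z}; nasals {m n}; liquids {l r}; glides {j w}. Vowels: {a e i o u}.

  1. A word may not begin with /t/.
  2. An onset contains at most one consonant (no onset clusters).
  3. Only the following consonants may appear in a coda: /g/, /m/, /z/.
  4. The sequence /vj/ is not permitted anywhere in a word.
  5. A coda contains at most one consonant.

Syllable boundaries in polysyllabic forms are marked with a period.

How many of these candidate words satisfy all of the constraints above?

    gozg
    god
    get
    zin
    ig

1

gozg — violates constraint 5: syllable 1 coda /zg/ has 2 consonants (> 1) → not permitted
god — violates constraint 3: syllable 1 coda contains /d/, which is not a licensed coda consonant → not permitted
get — violates constraint 3: syllable 1 coda contains /t/, which is not a licensed coda consonant → not permitted
zin — violates constraint 3: syllable 1 coda contains /n/, which is not a licensed coda consonant → not permitted
ig — σ1 onset /∅/, coda /g/ ok → permitted
Permitted: ig → 1.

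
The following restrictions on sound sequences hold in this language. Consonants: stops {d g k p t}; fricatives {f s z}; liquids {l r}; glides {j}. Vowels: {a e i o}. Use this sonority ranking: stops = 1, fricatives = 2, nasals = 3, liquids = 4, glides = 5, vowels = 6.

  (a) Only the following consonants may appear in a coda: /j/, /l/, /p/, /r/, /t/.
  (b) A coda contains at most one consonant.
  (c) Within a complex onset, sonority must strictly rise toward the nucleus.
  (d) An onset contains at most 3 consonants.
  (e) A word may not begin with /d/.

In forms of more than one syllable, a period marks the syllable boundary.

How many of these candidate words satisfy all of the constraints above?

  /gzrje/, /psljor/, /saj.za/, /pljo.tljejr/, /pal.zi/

2

/gzrje/ — violates constraint (d): syllable 1 onset /gzrj/ has 4 consonants (> 3) → illicit
/psljor/ — violates constraint (d): syllable 1 onset /pslj/ has 4 consonants (> 3) → illicit
/saj.za/ — σ1 onset /s/, coda /j/ ok; σ2 onset /z/, coda /∅/ ok → licit
/pljo.tljejr/ — violates constraint (b): syllable 2 coda /jr/ has 2 consonants (> 1) → illicit
/pal.zi/ — σ1 onset /p/, coda /l/ ok; σ2 onset /z/, coda /∅/ ok → licit
Licit: /saj.za/, /pal.zi/ → 2.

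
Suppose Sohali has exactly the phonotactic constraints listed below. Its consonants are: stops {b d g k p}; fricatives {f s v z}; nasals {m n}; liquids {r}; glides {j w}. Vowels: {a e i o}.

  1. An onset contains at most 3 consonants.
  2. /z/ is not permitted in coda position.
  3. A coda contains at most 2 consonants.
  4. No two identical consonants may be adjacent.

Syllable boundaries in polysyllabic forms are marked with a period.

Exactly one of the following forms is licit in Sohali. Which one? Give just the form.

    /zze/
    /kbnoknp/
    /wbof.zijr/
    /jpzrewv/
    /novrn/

/zze/ — violates constraint 4: adjacent identical consonants /zz/ → illicit
/kbnoknp/ — violates constraint 3: syllable 1 coda /knp/ has 3 consonants (> 2) → illicit
/wbof.zijr/ — σ1 onset /wb/ (2C), coda /f/ ok; σ2 onset /z/, coda /jr/ (2C) ok → licit
/jpzrewv/ — violates constraint 1: syllable 1 onset /jpzr/ has 4 consonants (> 3) → illicit
/novrn/ — violates constraint 3: syllable 1 coda /vrn/ has 3 consonants (> 2) → illicit

/wbof.zijr/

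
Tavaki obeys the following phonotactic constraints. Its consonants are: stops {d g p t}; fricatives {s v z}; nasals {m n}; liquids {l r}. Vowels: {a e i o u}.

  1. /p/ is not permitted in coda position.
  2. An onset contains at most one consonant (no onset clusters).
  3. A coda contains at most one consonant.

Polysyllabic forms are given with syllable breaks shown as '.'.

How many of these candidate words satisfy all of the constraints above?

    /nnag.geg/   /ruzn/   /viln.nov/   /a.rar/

1

/nnag.geg/ — violates constraint 2: syllable 1 onset /nn/ has 2 consonants (> 1) → not permitted
/ruzn/ — violates constraint 3: syllable 1 coda /zn/ has 2 consonants (> 1) → not permitted
/viln.nov/ — violates constraint 3: syllable 1 coda /ln/ has 2 consonants (> 1) → not permitted
/a.rar/ — σ1 onset /∅/, coda /∅/ ok; σ2 onset /r/, coda /r/ ok → permitted
Permitted: /a.rar/ → 1.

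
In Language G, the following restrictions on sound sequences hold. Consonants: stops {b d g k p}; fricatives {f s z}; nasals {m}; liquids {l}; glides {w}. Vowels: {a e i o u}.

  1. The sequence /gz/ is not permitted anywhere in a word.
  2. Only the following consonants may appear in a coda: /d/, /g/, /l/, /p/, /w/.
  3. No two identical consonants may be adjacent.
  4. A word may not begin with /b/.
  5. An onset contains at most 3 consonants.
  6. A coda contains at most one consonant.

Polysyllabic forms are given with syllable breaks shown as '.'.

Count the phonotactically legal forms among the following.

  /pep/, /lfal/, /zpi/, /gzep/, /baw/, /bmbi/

3

/pep/ — σ1 onset /p/, coda /p/ ok → phonotactically legal
/lfal/ — σ1 onset /lf/ (2C), coda /l/ ok → phonotactically legal
/zpi/ — σ1 onset /zp/ (2C), coda /∅/ ok → phonotactically legal
/gzep/ — violates constraint 1: contains banned sequence /gz/ → phonotactically illegal
/baw/ — violates constraint 4: word begins with /b/ → phonotactically illegal
/bmbi/ — violates constraint 4: word begins with /b/ → phonotactically illegal
Phonotactically legal: /pep/, /lfal/, /zpi/ → 3.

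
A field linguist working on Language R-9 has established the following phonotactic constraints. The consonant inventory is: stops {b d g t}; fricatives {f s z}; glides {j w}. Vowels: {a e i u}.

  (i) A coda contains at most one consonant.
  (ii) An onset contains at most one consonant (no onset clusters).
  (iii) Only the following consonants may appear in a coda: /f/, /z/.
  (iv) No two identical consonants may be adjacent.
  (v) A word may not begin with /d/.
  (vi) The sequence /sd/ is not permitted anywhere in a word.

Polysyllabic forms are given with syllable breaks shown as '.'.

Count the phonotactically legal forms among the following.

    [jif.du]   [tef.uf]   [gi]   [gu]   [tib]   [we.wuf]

[jif.du] — σ1 onset /j/, coda /f/ ok; σ2 onset /d/, coda /∅/ ok → phonotactically legal
[tef.uf] — σ1 onset /t/, coda /f/ ok; σ2 onset /∅/, coda /f/ ok → phonotactically legal
[gi] — σ1 onset /g/, coda /∅/ ok → phonotactically legal
[gu] — σ1 onset /g/, coda /∅/ ok → phonotactically legal
[tib] — violates constraint (iii): syllable 1 coda contains /b/, which is not a licensed coda consonant → phonotactically illegal
[we.wuf] — σ1 onset /w/, coda /∅/ ok; σ2 onset /w/, coda /f/ ok → phonotactically legal
Phonotactically legal: [jif.du], [tef.uf], [gi], [gu], [we.wuf] → 5.

5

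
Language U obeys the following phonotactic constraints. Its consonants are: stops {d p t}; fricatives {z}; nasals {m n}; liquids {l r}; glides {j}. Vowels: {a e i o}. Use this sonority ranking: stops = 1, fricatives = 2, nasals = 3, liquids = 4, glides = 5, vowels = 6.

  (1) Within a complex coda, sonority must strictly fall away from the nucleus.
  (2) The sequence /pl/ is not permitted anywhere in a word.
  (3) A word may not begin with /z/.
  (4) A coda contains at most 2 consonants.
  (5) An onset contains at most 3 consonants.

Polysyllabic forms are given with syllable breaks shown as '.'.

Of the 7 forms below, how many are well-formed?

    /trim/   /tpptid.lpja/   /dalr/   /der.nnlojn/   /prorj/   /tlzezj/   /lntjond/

/trim/ — σ1 onset /tr/ (2C), coda /m/ ok → well-formed
/tpptid.lpja/ — violates constraint 5: syllable 1 onset /tppt/ has 4 consonants (> 3) → ill-formed
/dalr/ — violates constraint 1: syllable 1 coda /lr/: /l/ (liquid, 4) → /r/ (liquid, 4) does not fall → ill-formed
/der.nnlojn/ — σ1 onset /d/, coda /r/ ok; σ2 onset /nnl/ (3C), coda /jn/ (5→3 falls) ok → well-formed
/prorj/ — violates constraint 1: syllable 1 coda /rj/: /r/ (liquid, 4) → /j/ (glide, 5) does not fall → ill-formed
/tlzezj/ — violates constraint 1: syllable 1 coda /zj/: /z/ (fricative, 2) → /j/ (glide, 5) does not fall → ill-formed
/lntjond/ — violates constraint 5: syllable 1 onset /lntj/ has 4 consonants (> 3) → ill-formed
Well-formed: /trim/, /der.nnlojn/ → 2.

2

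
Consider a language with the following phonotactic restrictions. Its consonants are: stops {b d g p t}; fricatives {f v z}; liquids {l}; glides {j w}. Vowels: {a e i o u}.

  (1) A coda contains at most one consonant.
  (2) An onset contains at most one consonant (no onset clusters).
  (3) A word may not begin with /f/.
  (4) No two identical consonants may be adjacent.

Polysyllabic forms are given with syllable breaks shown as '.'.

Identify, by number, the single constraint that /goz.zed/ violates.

4

/goz.zed/: adjacent identical consonants /zz/.
This is a violation of constraint 4: "No two identical consonants may be adjacent."
The remaining constraints (1, 2, 3) are satisfied.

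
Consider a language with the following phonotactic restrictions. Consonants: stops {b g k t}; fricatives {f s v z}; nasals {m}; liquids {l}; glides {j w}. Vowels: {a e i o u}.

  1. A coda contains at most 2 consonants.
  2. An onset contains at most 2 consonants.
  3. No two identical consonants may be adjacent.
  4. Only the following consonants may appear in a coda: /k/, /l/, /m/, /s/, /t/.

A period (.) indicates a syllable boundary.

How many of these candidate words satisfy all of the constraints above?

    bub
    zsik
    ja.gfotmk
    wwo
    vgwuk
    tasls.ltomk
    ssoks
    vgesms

1

bub — violates constraint 4: syllable 1 coda contains /b/, which is not a licensed coda consonant → illicit
zsik — σ1 onset /zs/ (2C), coda /k/ ok → licit
ja.gfotmk — violates constraint 1: syllable 2 coda /tmk/ has 3 consonants (> 2) → illicit
wwo — violates constraint 3: adjacent identical consonants /ww/ → illicit
vgwuk — violates constraint 2: syllable 1 onset /vgw/ has 3 consonants (> 2) → illicit
tasls.ltomk — violates constraint 1: syllable 1 coda /sls/ has 3 consonants (> 2) → illicit
ssoks — violates constraint 3: adjacent identical consonants /ss/ → illicit
vgesms — violates constraint 1: syllable 1 coda /sms/ has 3 consonants (> 2) → illicit
Licit: zsik → 1.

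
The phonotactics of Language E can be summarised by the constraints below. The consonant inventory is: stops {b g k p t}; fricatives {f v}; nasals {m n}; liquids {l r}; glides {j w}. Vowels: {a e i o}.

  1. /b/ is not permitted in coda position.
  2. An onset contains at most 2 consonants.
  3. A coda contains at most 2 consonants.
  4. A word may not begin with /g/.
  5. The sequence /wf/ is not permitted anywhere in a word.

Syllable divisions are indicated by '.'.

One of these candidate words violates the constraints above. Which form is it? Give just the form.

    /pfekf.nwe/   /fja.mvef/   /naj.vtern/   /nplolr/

/nplolr/

/pfekf.nwe/ — σ1 onset /pf/ (2C), coda /kf/ (2C) ok; σ2 onset /nw/ (2C), coda /∅/ ok → permitted
/fja.mvef/ — σ1 onset /fj/ (2C), coda /∅/ ok; σ2 onset /mv/ (2C), coda /f/ ok → permitted
/naj.vtern/ — σ1 onset /n/, coda /j/ ok; σ2 onset /vt/ (2C), coda /rn/ (2C) ok → permitted
/nplolr/ — violates constraint 2: syllable 1 onset /npl/ has 3 consonants (> 2) → not permitted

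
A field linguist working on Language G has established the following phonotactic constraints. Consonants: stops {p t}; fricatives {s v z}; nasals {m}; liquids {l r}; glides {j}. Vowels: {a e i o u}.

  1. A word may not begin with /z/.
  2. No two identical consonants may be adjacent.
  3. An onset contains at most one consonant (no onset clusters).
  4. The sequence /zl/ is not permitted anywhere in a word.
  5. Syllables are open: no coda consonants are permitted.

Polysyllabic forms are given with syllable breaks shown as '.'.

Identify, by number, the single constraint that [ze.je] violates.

1

[ze.je]: word begins with /z/.
This is a violation of constraint 1: "A word may not begin with /z/."
The remaining constraints (2, 3, 4, 5) are satisfied.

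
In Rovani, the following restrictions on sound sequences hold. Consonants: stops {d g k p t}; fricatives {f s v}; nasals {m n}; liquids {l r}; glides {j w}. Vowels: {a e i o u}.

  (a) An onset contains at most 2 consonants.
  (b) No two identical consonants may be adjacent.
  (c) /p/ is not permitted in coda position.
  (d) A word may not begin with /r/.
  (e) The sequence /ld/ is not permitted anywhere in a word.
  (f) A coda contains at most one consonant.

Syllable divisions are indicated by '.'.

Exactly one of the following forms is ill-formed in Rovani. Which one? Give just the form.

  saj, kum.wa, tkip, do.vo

saj — σ1 onset /s/, coda /j/ ok → well-formed
kum.wa — σ1 onset /k/, coda /m/ ok; σ2 onset /w/, coda /∅/ ok → well-formed
tkip — violates constraint (c): syllable 1 coda contains /p/ → ill-formed
do.vo — σ1 onset /d/, coda /∅/ ok; σ2 onset /v/, coda /∅/ ok → well-formed

tkip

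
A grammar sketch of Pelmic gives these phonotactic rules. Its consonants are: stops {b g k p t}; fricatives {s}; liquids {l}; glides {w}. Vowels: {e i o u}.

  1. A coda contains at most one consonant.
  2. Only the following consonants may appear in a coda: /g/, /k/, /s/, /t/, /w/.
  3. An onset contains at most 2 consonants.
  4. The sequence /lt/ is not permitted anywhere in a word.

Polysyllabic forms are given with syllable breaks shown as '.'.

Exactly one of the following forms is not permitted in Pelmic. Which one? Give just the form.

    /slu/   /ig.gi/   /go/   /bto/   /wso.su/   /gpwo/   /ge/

/gpwo/

/slu/ — σ1 onset /sl/ (2C), coda /∅/ ok → permitted
/ig.gi/ — σ1 onset /∅/, coda /g/ ok; σ2 onset /g/, coda /∅/ ok → permitted
/go/ — σ1 onset /g/, coda /∅/ ok → permitted
/bto/ — σ1 onset /bt/ (2C), coda /∅/ ok → permitted
/wso.su/ — σ1 onset /ws/ (2C), coda /∅/ ok; σ2 onset /s/, coda /∅/ ok → permitted
/gpwo/ — violates constraint 3: syllable 1 onset /gpw/ has 3 consonants (> 2) → not permitted
/ge/ — σ1 onset /g/, coda /∅/ ok → permitted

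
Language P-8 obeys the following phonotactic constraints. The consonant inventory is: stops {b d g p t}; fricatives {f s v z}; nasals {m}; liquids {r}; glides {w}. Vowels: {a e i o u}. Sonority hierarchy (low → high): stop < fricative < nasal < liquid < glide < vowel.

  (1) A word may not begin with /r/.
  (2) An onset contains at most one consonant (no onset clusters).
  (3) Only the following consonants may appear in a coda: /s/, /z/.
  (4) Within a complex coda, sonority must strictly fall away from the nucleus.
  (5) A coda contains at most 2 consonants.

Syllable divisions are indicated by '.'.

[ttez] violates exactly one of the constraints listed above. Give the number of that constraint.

2

[ttez]: syllable 1 onset /tt/ has 2 consonants (> 1).
This is a violation of constraint 2: "An onset contains at most one consonant (no onset clusters)."
The remaining constraints (1, 3, 4, 5) are satisfied.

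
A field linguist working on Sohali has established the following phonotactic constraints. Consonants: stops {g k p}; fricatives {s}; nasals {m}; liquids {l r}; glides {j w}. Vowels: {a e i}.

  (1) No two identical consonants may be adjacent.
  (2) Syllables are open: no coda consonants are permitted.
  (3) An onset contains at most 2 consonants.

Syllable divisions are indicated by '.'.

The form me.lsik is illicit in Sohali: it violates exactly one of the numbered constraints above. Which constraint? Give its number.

2

me.lsik: syllable 2 coda /k/ has 1 consonant (> 0).
This is a violation of constraint 2: "Syllables are open: no coda consonants are permitted."
The remaining constraints (1, 3) are satisfied.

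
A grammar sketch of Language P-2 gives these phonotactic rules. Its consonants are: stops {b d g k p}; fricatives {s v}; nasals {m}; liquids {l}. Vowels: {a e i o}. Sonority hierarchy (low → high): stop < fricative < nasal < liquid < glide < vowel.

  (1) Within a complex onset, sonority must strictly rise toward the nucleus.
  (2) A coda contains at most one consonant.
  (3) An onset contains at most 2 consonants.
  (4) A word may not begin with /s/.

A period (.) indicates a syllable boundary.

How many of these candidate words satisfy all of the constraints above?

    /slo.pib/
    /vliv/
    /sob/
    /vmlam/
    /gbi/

/slo.pib/ — violates constraint 4: word begins with /s/ → illicit
/vliv/ — σ1 onset /vl/ (2→4 rises), coda /v/ ok → licit
/sob/ — violates constraint 4: word begins with /s/ → illicit
/vmlam/ — violates constraint 3: syllable 1 onset /vml/ has 3 consonants (> 2) → illicit
/gbi/ — violates constraint 1: syllable 1 onset /gb/: /g/ (stop, 1) → /b/ (stop, 1) does not rise → illicit
Licit: /vliv/ → 1.

1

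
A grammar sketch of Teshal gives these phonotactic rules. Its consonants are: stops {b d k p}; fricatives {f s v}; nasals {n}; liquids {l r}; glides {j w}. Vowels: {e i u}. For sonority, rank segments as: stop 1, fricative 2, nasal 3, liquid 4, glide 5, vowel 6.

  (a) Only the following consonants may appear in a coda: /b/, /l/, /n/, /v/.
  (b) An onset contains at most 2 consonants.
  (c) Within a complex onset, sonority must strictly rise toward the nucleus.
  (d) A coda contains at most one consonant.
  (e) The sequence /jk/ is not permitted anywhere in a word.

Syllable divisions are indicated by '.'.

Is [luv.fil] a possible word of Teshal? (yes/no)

yes

[luv.fil] — σ1 onset /l/, coda /v/ ok; σ2 onset /f/, coda /l/ ok → permitted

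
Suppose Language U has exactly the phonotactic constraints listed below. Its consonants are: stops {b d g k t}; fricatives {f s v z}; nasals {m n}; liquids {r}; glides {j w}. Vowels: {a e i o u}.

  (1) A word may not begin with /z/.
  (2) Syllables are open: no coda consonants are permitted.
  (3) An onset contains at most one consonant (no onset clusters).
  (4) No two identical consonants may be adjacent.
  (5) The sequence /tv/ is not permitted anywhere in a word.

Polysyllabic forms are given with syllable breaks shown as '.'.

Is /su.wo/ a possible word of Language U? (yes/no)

/su.wo/ — σ1 onset /s/, coda /∅/ ok; σ2 onset /w/, coda /∅/ ok → licit

yes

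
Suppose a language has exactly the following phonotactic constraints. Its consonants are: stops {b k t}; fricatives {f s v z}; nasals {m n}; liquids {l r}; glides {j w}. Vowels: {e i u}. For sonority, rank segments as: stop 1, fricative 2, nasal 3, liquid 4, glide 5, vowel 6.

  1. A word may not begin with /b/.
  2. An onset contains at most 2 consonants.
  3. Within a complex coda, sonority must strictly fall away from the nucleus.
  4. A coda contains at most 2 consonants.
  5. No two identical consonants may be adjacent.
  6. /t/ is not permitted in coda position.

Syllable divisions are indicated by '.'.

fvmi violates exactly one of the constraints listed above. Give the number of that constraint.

2

fvmi: syllable 1 onset /fvm/ has 3 consonants (> 2).
This is a violation of constraint 2: "An onset contains at most 2 consonants."
The remaining constraints (1, 3, 4, 5, 6) are satisfied.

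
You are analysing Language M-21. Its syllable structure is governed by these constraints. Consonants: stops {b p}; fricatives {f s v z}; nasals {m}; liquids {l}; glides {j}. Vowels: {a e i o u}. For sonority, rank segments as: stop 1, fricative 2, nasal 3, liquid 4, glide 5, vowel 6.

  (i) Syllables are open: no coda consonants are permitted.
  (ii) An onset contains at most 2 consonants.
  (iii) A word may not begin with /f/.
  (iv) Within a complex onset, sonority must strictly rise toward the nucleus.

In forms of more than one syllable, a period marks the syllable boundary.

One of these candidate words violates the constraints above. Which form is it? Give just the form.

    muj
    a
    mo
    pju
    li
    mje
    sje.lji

muj

muj — violates constraint (i): syllable 1 coda /j/ has 1 consonant (> 0) → illicit
a — σ1 onset /∅/, coda /∅/ ok → licit
mo — σ1 onset /m/, coda /∅/ ok → licit
pju — σ1 onset /pj/ (1→5 rises), coda /∅/ ok → licit
li — σ1 onset /l/, coda /∅/ ok → licit
mje — σ1 onset /mj/ (3→5 rises), coda /∅/ ok → licit
sje.lji — σ1 onset /sj/ (2→5 rises), coda /∅/ ok; σ2 onset /lj/ (4→5 rises), coda /∅/ ok → licit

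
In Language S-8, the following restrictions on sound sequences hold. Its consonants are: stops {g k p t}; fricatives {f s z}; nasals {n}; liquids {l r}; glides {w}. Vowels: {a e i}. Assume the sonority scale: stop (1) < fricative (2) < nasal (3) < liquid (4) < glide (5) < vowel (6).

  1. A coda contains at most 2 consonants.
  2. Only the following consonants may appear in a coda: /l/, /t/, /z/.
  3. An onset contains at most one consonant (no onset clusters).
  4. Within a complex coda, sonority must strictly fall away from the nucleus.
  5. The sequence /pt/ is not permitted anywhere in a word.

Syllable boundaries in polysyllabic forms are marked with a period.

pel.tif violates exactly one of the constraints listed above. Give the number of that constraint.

2

pel.tif: syllable 2 coda contains /f/, which is not a licensed coda consonant.
This is a violation of constraint 2: "Only the following consonants may appear in a coda: /l/, /t/, /z/."
The remaining constraints (1, 3, 4, 5) are satisfied.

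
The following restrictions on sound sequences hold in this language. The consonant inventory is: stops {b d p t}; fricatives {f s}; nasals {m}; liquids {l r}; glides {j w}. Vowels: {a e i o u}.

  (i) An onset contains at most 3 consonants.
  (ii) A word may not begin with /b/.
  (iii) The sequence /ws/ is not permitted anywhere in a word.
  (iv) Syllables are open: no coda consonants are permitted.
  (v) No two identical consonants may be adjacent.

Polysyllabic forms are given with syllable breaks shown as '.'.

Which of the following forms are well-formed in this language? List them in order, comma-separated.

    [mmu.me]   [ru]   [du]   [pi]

[mmu.me] — violates constraint (v): adjacent identical consonants /mm/ → ill-formed
[ru] — σ1 onset /r/, coda /∅/ ok → well-formed
[du] — σ1 onset /d/, coda /∅/ ok → well-formed
[pi] — σ1 onset /p/, coda /∅/ ok → well-formed

[ru], [du], [pi]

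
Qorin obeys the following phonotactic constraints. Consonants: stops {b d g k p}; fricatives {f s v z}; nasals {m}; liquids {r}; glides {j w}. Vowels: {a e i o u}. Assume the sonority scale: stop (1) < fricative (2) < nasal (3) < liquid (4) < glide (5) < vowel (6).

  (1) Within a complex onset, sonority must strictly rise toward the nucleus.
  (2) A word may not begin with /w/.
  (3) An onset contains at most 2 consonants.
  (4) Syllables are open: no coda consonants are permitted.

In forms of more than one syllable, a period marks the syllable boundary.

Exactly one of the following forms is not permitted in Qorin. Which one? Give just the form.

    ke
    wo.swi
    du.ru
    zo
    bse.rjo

wo.swi

ke — σ1 onset /k/, coda /∅/ ok → permitted
wo.swi — violates constraint 2: word begins with /w/ → not permitted
du.ru — σ1 onset /d/, coda /∅/ ok; σ2 onset /r/, coda /∅/ ok → permitted
zo — σ1 onset /z/, coda /∅/ ok → permitted
bse.rjo — σ1 onset /bs/ (1→2 rises), coda /∅/ ok; σ2 onset /rj/ (4→5 rises), coda /∅/ ok → permitted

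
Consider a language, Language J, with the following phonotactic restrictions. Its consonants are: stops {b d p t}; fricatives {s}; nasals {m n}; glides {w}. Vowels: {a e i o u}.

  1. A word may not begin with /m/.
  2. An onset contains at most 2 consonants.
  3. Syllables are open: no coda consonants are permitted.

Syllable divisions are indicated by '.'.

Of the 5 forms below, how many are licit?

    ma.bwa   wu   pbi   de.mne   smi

ma.bwa — violates constraint 1: word begins with /m/ → illicit
wu — σ1 onset /w/, coda /∅/ ok → licit
pbi — σ1 onset /pb/ (2C), coda /∅/ ok → licit
de.mne — σ1 onset /d/, coda /∅/ ok; σ2 onset /mn/ (2C), coda /∅/ ok → licit
smi — σ1 onset /sm/ (2C), coda /∅/ ok → licit
Licit: wu, pbi, de.mne, smi → 4.

4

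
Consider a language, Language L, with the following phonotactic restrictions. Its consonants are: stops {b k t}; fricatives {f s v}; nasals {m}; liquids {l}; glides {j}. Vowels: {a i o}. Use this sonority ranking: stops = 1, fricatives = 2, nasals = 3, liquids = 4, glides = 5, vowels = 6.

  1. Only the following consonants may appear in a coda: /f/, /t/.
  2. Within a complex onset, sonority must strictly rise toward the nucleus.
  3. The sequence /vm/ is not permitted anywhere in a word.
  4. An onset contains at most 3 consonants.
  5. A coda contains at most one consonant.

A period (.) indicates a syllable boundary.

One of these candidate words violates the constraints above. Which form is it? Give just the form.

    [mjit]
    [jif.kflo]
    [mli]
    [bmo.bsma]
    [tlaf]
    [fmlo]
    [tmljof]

[mjit] — σ1 onset /mj/ (3→5 rises), coda /t/ ok → permitted
[jif.kflo] — σ1 onset /j/, coda /f/ ok; σ2 onset /kfl/ (1→2→4 rises), coda /∅/ ok → permitted
[mli] — σ1 onset /ml/ (3→4 rises), coda /∅/ ok → permitted
[bmo.bsma] — σ1 onset /bm/ (1→3 rises), coda /∅/ ok; σ2 onset /bsm/ (1→2→3 rises), coda /∅/ ok → permitted
[tlaf] — σ1 onset /tl/ (1→4 rises), coda /f/ ok → permitted
[fmlo] — σ1 onset /fml/ (2→3→4 rises), coda /∅/ ok → permitted
[tmljof] — violates constraint 4: syllable 1 onset /tmlj/ has 4 consonants (> 3) → not permitted

[tmljof]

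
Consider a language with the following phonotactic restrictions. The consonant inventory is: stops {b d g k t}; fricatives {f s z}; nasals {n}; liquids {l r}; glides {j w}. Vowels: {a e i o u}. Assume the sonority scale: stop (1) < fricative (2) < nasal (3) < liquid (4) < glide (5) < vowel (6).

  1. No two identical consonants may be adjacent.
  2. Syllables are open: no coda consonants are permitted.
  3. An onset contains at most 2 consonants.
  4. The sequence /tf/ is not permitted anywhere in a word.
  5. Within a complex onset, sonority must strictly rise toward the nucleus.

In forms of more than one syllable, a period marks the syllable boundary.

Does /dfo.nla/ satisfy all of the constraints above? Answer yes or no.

/dfo.nla/ — σ1 onset /df/ (1→2 rises), coda /∅/ ok; σ2 onset /nl/ (3→4 rises), coda /∅/ ok → well-formed

yes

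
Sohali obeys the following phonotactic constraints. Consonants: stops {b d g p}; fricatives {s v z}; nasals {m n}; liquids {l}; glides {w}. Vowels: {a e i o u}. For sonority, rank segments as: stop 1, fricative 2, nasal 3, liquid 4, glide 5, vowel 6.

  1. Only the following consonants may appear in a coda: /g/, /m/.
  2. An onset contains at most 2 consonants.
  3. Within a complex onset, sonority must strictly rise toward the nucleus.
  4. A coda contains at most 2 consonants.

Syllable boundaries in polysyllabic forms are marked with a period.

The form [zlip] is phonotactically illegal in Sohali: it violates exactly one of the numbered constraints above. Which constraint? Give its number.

[zlip]: syllable 1 coda contains /p/, which is not a licensed coda consonant.
This is a violation of constraint 1: "Only the following consonants may appear in a coda: /g/, /m/."
The remaining constraints (2, 3, 4) are satisfied.

1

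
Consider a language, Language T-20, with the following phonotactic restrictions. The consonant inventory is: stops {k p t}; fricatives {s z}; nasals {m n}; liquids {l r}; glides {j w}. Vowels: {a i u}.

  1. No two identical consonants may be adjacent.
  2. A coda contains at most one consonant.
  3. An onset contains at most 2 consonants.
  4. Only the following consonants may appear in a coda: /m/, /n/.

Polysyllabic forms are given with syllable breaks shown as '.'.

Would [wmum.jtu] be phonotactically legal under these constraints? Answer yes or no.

[wmum.jtu] — σ1 onset /wm/ (2C), coda /m/ ok; σ2 onset /jt/ (2C), coda /∅/ ok → phonotactically legal

yes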